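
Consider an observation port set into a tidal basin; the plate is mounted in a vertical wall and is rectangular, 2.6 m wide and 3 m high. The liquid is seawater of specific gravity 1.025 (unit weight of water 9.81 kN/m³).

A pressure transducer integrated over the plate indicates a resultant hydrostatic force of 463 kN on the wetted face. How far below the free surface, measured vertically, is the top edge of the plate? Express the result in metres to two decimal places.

γ = 1.025 × 9.81 = 10.05525 kN/m³.
A = 2.6 × 3 = 7.8 m².
From F = γ·h_c·A, the centroid depth is h_c = 463/(10.05525 × 7.8) = 5.90328 m.
The centroid lies 3/2 = 1.5 m below the top edge, so the top edge sits at h_top = 5.90328 − 1.5 = 4.40328 m below the surface.

d_top ≈ 4.40 m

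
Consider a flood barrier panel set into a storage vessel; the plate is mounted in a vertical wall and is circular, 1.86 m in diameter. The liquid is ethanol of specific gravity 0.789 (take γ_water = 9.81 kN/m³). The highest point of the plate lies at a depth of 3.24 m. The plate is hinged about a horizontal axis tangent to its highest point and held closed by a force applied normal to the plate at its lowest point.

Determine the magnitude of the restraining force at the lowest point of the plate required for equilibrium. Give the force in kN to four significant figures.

γ = 0.789 × 9.81 = 7.74009 kN/m³.
The centroid is at the centre, 0.93 m below the top of the plate, so the centroid depth is h_c = 3.24 + 0.93 = 4.17 m.
A = π(0.93)² = 2.71716 m².
Resultant F = γ·h_c·A = 7.74009 × 4.17 × 2.71716 = 87.6995 kN.
I_c = πr⁴/4 = π × 0.93⁴/4 = 0.587519 m⁴.
Centre of pressure: y_p = y_c + I_c/(y_c·A) = 4.17 + 0.587519/(4.17 × 2.71716) = 4.17 + 0.0518526 = 4.22185 m along the plane.
The resultant acts 0.93 + 0.0518526 = 0.981853 m (along the plate) below the hinge at the top edge, so the moment about the hinge is M = F × 0.981853 = 87.6995 × 0.981853 = 86.108 kN·m.
A normal force at the bottom, 1.86 m from the hinge, must supply this moment: P = 86.108/1.86 = 46.2946 kN.

P ≈ 46.29 kN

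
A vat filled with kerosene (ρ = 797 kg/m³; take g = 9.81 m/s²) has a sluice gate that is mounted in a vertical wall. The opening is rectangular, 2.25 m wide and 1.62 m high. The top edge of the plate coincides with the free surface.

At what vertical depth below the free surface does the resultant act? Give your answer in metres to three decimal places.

γ = ρg = 797 × 9.81 / 1000 = 7.81857 kN/m³.
The centroid lies 1.62/2 = 0.81 m below the top edge, so the centroid depth is h_c = 0.81 m.
A = 2.25 × 1.62 = 3.645 m².
Resultant F = γ·h_c·A = 7.81857 × 0.81 × 3.645 = 23.0839 kN.
I_c = b·h³/12 = 2.25 × 1.62³/12 = 0.797162 m⁴.
Centre of pressure: y_p = y_c + I_c/(y_c·A) = 0.81 + 0.797162/(0.81 × 3.645) = 0.81 + 0.27 = 1.08 m along the plane.

h_p = 1.080 m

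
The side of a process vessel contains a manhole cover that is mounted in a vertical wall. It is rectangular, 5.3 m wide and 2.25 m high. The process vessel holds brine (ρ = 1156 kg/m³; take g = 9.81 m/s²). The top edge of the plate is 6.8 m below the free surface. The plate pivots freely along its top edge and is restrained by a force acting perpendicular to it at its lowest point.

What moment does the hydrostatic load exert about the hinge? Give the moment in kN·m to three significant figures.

γ = ρg = 1156 × 9.81 / 1000 = 11.34036 kN/m³.
The centroid lies 2.25/2 = 1.125 m below the top edge, so the centroid depth is h_c = 6.8 + 1.125 = 7.925 m.
A = 5.3 × 2.25 = 11.925 m².
Resultant F = γ·h_c·A = 11.34036 × 7.925 × 11.925 = 1071.73 kN.
I_c = b·h³/12 = 5.3 × 2.25³/12 = 5.03086 m⁴.
Centre of pressure: y_p = y_c + I_c/(y_c·A) = 7.925 + 5.03086/(7.925 × 11.925) = 7.925 + 0.0532334 = 7.97823 m along the plane.
The resultant acts 1.125 + 0.0532334 = 1.17823 m (along the plate) below the hinge at the top edge, so the moment about the hinge is M = F × 1.17823 = 1071.73 × 1.17823 = 1262.74 kN·m.

M ≈ 1260 kN·m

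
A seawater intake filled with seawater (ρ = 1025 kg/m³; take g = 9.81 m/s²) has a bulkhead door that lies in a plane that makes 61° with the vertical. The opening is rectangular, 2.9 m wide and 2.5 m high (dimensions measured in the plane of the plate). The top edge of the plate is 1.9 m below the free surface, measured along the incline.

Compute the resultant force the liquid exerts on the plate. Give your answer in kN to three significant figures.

F ≈ 111 kN

γ = ρg = 1025 × 9.81 / 1000 = 10.05525 kN/m³.
The plate makes 61° with the vertical, i.e. θ = 90° − 61° = 29° to the horizontal. Measuring y along the incline from the free-surface line, vertical depth h = y·sinθ with sinθ = 0.484810.
The centroid lies 2.5/2 = 1.25 m below the top edge, so y_c = 1.9 + 1.25 = 3.15 m and h_c = 3.15 × 0.484810 = 1.52715 m.
A = 2.9 × 2.5 = 7.25 m².
Resultant F = γ·h_c·A = 10.05525 × 1.52715 × 7.25 = 111.33 kN.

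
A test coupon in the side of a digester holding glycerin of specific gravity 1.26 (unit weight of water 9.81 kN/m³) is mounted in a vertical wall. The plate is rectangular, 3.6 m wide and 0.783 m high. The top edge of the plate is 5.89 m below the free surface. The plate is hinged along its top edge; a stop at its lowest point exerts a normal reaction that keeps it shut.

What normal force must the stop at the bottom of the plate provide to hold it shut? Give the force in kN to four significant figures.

γ = 1.26 × 9.81 = 12.3606 kN/m³.
The centroid lies 0.783/2 = 0.3915 m below the top edge, so the centroid depth is h_c = 5.89 + 0.3915 = 6.2815 m.
A = 3.6 × 0.783 = 2.8188 m².
Resultant F = γ·h_c·A = 12.3606 × 6.2815 × 2.8188 = 218.86 kN.
I_c = b·h³/12 = 3.6 × 0.783³/12 = 0.144015 m⁴.
Centre of pressure: y_p = y_c + I_c/(y_c·A) = 6.2815 + 0.144015/(6.2815 × 2.8188) = 6.2815 + 0.00813355 = 6.28963 m along the plane.
The resultant acts 0.3915 + 0.00813355 = 0.399634 m (along the plate) below the hinge at the top edge, so the moment about the hinge is M = F × 0.399634 = 218.86 × 0.399634 = 87.4639 kN·m.
A normal force at the bottom, 0.783 m from the hinge, must supply this moment: P = 87.4639/0.783 = 111.704 kN.

P ≈ 111.7 kN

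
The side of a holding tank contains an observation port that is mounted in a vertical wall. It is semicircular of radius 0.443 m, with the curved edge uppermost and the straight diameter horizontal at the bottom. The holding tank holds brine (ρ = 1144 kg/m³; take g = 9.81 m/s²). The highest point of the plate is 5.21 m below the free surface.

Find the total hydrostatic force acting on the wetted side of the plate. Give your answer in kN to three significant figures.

γ = ρg = 1144 × 9.81 / 1000 = 11.22264 kN/m³.
The centroid lies 4r/(3π) = 0.188015 m above the diameter, so r − 4r/(3π) = 0.443 − 0.188015 = 0.254985 m below the topmost point, so the centroid depth is h_c = 5.21 + 0.254985 = 5.46499 m.
A = πr²/2 = π × 0.443²/2 = 0.308267 m².
Resultant F = γ·h_c·A = 11.22264 × 5.46499 × 0.308267 = 18.9065 kN.

F ≈ 18.9 kN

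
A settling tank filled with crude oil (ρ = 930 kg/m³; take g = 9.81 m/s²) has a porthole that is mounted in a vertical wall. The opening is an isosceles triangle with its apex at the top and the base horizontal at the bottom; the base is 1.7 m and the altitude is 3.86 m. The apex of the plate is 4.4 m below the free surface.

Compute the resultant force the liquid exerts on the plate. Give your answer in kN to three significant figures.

γ = ρg = 930 × 9.81 / 1000 = 9.1233 kN/m³.
With the apex up, the centroid sits 2h/3 = 2 × 3.86/3 = 2.57333 m below the apex, so the centroid depth is h_c = 4.4 + 2.57333 = 6.97333 m.
A = ½ × 1.7 × 3.86 = 3.281 m².
Resultant F = γ·h_c·A = 9.1233 × 6.97333 × 3.281 = 208.737 kN.

F ≈ 209 kN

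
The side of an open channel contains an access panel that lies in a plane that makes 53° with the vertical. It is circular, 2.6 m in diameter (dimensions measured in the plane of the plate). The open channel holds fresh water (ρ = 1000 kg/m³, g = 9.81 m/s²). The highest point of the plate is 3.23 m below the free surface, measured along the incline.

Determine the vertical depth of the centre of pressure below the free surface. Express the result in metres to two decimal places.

γ = ρg = 1000 × 9.81 = 9810 N/m³ = 9.81 kN/m³.
The plate makes 53° with the vertical, i.e. θ = 90° − 53° = 37° to the horizontal. Measuring y along the incline from the free-surface line, vertical depth h = y·sinθ with sinθ = 0.601815.
The centroid is at the centre, 1.3 m below the top of the plate, so y_c = 3.23 + 1.3 = 4.53 m and h_c = 4.53 × 0.601815 = 2.72622 m.
A = π(1.3)² = 5.30929 m².
Resultant F = γ·h_c·A = 9.81 × 2.72622 × 5.30929 = 141.993 kN.
I_c = πr⁴/4 = π × 1.3⁴/4 = 2.24318 m⁴.
Centre of pressure: y_p = y_c + I_c/(y_c·A) = 4.53 + 2.24318/(4.53 × 5.30929) = 4.53 + 0.0932673 = 4.62327 m along the plane.
Vertically, h_p = y_p·sinθ = 4.62327 × 0.601815 = 2.78235 m.

h_p = 2.78 m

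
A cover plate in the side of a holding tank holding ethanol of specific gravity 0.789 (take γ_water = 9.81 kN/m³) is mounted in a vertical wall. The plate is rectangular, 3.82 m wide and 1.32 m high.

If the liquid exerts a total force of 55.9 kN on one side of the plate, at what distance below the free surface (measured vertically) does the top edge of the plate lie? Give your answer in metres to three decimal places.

d_top ≈ 0.772 m

γ = 0.789 × 9.81 = 7.74009 kN/m³.
A = 3.82 × 1.32 = 5.0424 m².
From F = γ·h_c·A, the centroid depth is h_c = 55.9/(7.74009 × 5.0424) = 1.43228 m.
The centroid lies 1.32/2 = 0.66 m below the top edge, so the top edge sits at h_top = 1.43228 − 0.66 = 0.77228 m below the surface.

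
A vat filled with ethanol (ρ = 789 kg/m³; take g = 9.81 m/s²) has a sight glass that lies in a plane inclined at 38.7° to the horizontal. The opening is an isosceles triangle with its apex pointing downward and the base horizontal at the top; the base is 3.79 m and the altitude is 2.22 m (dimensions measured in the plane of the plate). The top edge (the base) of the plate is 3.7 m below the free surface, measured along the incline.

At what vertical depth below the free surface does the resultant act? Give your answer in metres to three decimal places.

γ = ρg = 789 × 9.81 / 1000 = 7.74009 kN/m³.
Let θ = 38.7° be the plate's angle to the horizontal; measure y along the incline from where the plane meets the free surface. Vertical depth h = y·sinθ with sinθ = 0.625243.
With the apex down, the centroid sits h/3 = 2.22/3 = 0.74 m below the base (the top edge), so y_c = 3.7 + 0.74 = 4.44 m and h_c = 4.44 × 0.625243 = 2.77608 m.
A = ½ × 3.79 × 2.22 = 4.2069 m².
Resultant F = γ·h_c·A = 7.74009 × 2.77608 × 4.2069 = 90.3941 kN.
I_c = b·h³/36 = 3.79 × 2.22³/36 = 1.15185 m⁴.
Centre of pressure: y_p = y_c + I_c/(y_c·A) = 4.44 + 1.15185/(4.44 × 4.2069) = 4.44 + 0.0616667 = 4.50167 m along the plane.
Vertically, h_p = y_p·sinθ = 4.50167 × 0.625243 = 2.81464 m.

h_p = 2.815 m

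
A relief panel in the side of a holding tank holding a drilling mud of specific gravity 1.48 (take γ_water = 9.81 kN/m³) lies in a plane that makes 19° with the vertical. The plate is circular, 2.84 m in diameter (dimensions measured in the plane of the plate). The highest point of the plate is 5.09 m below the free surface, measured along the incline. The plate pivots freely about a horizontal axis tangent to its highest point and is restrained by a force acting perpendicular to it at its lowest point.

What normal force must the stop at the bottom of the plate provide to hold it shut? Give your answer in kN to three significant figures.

γ = 1.48 × 9.81 = 14.5188 kN/m³.
The plate makes 19° with the vertical, i.e. θ = 90° − 19° = 71° to the horizontal. Measuring y along the incline from the free-surface line, vertical depth h = y·sinθ with sinθ = 0.945519.
The centroid is at the centre, 1.42 m below the top of the plate, so y_c = 5.09 + 1.42 = 6.51 m and h_c = 6.51 × 0.945519 = 6.15533 m.
A = π(1.42)² = 6.33471 m².
Resultant F = γ·h_c·A = 14.5188 × 6.15533 × 6.33471 = 566.12 kN.
I_c = πr⁴/4 = π × 1.42⁴/4 = 3.19333 m⁴.
Centre of pressure: y_p = y_c + I_c/(y_c·A) = 6.51 + 3.19333/(6.51 × 6.33471) = 6.51 + 0.0774348 = 6.58743 m along the plane.
The resultant acts 1.42 + 0.0774348 = 1.49743 m (along the plate) below the hinge at the top edge, so the moment about the hinge is M = F × 1.49743 = 566.12 × 1.49743 = 847.725 kN·m.
A normal force at the bottom, 2.84 m from the hinge, must supply this moment: P = 847.725/2.84 = 298.495 kN.

P ≈ 298 kN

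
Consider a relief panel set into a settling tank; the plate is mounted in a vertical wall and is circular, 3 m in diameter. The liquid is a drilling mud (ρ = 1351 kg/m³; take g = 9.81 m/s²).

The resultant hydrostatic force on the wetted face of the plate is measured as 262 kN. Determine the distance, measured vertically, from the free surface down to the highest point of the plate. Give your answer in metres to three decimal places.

d_top ≈ 1.297 m

γ = ρg = 1351 × 9.81 / 1000 = 13.25331 kN/m³.
A = π(1.5)² = 7.06858 m².
From F = γ·h_c·A, the centroid depth is h_c = 262/(13.25331 × 7.06858) = 2.79669 m.
The centroid is at the centre, 1.5 m below the top of the plate, so the highest point sits at h_top = 2.79669 − 1.5 = 1.29669 m below the surface.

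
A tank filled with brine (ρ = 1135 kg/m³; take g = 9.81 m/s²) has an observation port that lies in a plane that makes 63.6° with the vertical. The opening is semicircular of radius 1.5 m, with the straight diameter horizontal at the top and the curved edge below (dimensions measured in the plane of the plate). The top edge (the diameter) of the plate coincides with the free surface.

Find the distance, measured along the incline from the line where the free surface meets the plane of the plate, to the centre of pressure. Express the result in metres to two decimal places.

γ = ρg = 1135 × 9.81 / 1000 = 11.13435 kN/m³.
The plate makes 63.6° with the vertical, i.e. θ = 90° − 63.6° = 26.4° to the horizontal. Measuring y along the incline from the free-surface line, vertical depth h = y·sinθ with sinθ = 0.444635.
The centroid of a semicircle lies 4r/(3π) = 0.63662 m from the diameter, here below the top edge, so y_c = 0.63662 m and h_c = 0.63662 × 0.444635 = 0.283064 m.
A = πr²/2 = π × 1.5²/2 = 3.53429 m².
Resultant F = γ·h_c·A = 11.13435 × 0.283064 × 3.53429 = 11.1391 kN.
I_c = (π/8 − 8/(9π))·r⁴ = 0.109757 × 1.5⁴ = 0.555645 m⁴.
Centre of pressure: y_p = y_c + I_c/(y_c·A) = 0.63662 + 0.555645/(0.63662 × 3.53429) = 0.63662 + 0.246953 = 0.883573 m along the plane.

y_p = 0.88 m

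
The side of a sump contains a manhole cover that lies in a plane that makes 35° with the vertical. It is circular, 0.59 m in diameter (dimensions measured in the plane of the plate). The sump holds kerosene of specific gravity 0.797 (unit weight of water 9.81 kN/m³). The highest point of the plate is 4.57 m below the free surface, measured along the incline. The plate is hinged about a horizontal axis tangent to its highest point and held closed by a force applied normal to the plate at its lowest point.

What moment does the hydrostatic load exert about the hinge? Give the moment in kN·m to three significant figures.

γ = 0.797 × 9.81 = 7.81857 kN/m³.
The plate makes 35° with the vertical, i.e. θ = 90° − 35° = 55° to the horizontal. Measuring y along the incline from the free-surface line, vertical depth h = y·sinθ with sinθ = 0.819152.
The centroid is at the centre, 0.295 m below the top of the plate, so y_c = 4.57 + 0.295 = 4.865 m and h_c = 4.865 × 0.819152 = 3.98517 m.
A = π(0.295)² = 0.273397 m².
Resultant F = γ·h_c·A = 7.81857 × 3.98517 × 0.273397 = 8.51859 kN.
I_c = πr⁴/4 = π × 0.295⁴/4 = 0.0059481 m⁴.
Centre of pressure: y_p = y_c + I_c/(y_c·A) = 4.865 + 0.0059481/(4.865 × 0.273397) = 4.865 + 0.004472 = 4.86947 m along the plane.
The resultant acts 0.295 + 0.004472 = 0.299472 m (along the plate) below the hinge at the top edge, so the moment about the hinge is M = F × 0.299472 = 8.51859 × 0.299472 = 2.55108 kN·m.

M ≈ 2.55 kN·m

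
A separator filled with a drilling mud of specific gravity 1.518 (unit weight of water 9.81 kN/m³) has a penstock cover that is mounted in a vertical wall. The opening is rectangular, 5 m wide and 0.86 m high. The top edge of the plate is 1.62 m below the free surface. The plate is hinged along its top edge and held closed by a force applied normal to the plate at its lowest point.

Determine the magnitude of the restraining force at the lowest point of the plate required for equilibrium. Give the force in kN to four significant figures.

γ = 1.518 × 9.81 = 14.89158 kN/m³.
The centroid lies 0.86/2 = 0.43 m below the top edge, so the centroid depth is h_c = 1.62 + 0.43 = 2.05 m.
A = 5 × 0.86 = 4.3 m².
Resultant F = γ·h_c·A = 14.89158 × 2.05 × 4.3 = 131.269 kN.
I_c = b·h³/12 = 5 × 0.86³/12 = 0.265023 m⁴.
Centre of pressure: y_p = y_c + I_c/(y_c·A) = 2.05 + 0.265023/(2.05 × 4.3) = 2.05 + 0.030065 = 2.08006 m along the plane.
The resultant acts 0.43 + 0.030065 = 0.460065 m (along the plate) below the hinge at the top edge, so the moment about the hinge is M = F × 0.460065 = 131.269 × 0.460065 = 60.3923 kN·m.
A normal force at the bottom, 0.86 m from the hinge, must supply this moment: P = 60.3923/0.86 = 70.2236 kN.

P ≈ 70.22 kN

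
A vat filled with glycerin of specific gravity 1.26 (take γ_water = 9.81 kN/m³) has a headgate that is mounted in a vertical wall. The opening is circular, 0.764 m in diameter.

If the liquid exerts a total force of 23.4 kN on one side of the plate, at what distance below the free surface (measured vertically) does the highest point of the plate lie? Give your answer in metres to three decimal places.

d_top ≈ 3.748 m

γ = 1.26 × 9.81 = 12.3606 kN/m³.
A = π(0.382)² = 0.458434 m².
From F = γ·h_c·A, the centroid depth is h_c = 23.4/(12.3606 × 0.458434) = 4.12952 m.
The centroid is at the centre, 0.382 m below the top of the plate, so the highest point sits at h_top = 4.12952 − 0.382 = 3.74752 m below the surface.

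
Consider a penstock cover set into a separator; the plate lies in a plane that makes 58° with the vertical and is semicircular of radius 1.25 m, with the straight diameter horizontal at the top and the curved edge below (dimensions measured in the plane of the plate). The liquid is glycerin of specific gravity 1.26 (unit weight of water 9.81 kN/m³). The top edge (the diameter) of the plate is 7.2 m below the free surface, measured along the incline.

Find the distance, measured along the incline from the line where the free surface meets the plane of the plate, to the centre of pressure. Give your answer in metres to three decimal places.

γ = 1.26 × 9.81 = 12.3606 kN/m³.
The plate makes 58° with the vertical, i.e. θ = 90° − 58° = 32° to the horizontal. Measuring y along the incline from the free-surface line, vertical depth h = y·sinθ with sinθ = 0.529919.
The centroid of a semicircle lies 4r/(3π) = 0.530516 m from the diameter, here below the top edge, so y_c = 7.2 + 0.530516 = 7.73052 m and h_c = 7.73052 × 0.529919 = 4.09655 m.
A = πr²/2 = π × 1.25²/2 = 2.45437 m².
Resultant F = γ·h_c·A = 12.3606 × 4.09655 × 2.45437 = 124.279 kN.
I_c = (π/8 − 8/(9π))·r⁴ = 0.109757 × 1.25⁴ = 0.267961 m⁴.
Centre of pressure: y_p = y_c + I_c/(y_c·A) = 7.73052 + 0.267961/(7.73052 × 2.45437) = 7.73052 + 0.0141229 = 7.74464 m along the plane.

y_p = 7.745 m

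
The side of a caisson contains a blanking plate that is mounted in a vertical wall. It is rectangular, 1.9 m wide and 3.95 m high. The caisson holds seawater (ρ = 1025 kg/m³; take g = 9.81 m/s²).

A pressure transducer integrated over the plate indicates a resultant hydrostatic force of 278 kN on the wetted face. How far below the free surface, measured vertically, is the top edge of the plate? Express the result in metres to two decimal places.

γ = ρg = 1025 × 9.81 / 1000 = 10.05525 kN/m³.
A = 1.9 × 3.95 = 7.505 m².
From F = γ·h_c·A, the centroid depth is h_c = 278/(10.05525 × 7.505) = 3.68384 m.
The centroid lies 3.95/2 = 1.975 m below the top edge, so the top edge sits at h_top = 3.68384 − 1.975 = 1.70884 m below the surface.

d_top ≈ 1.71 m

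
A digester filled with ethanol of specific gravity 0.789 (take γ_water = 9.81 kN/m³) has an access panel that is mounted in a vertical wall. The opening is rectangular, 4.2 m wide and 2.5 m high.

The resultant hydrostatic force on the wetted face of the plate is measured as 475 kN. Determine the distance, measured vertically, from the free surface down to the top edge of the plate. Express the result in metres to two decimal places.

d_top ≈ 4.59 m

γ = 0.789 × 9.81 = 7.74009 kN/m³.
A = 4.2 × 2.5 = 10.5 m².
From F = γ·h_c·A, the centroid depth is h_c = 475/(7.74009 × 10.5) = 5.84465 m.
The centroid lies 2.5/2 = 1.25 m below the top edge, so the top edge sits at h_top = 5.84465 − 1.25 = 4.59465 m below the surface.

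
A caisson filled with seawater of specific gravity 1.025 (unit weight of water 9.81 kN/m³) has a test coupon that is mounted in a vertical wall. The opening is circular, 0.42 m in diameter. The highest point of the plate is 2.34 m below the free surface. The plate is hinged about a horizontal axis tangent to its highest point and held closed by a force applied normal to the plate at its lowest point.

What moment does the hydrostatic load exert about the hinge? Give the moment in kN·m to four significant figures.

M ≈ 0.7614 kN·m

γ = 1.025 × 9.81 = 10.05525 kN/m³.
The centroid is at the centre, 0.21 m below the top of the plate, so the centroid depth is h_c = 2.34 + 0.21 = 2.55 m.
A = π(0.21)² = 0.138544 m².
Resultant F = γ·h_c·A = 10.05525 × 2.55 × 0.138544 = 3.55239 kN.
I_c = πr⁴/4 = π × 0.21⁴/4 = 0.00152745 m⁴.
Centre of pressure: y_p = y_c + I_c/(y_c·A) = 2.55 + 0.00152745/(2.55 × 0.138544) = 2.55 + 0.00432354 = 2.55432 m along the plane.
The resultant acts 0.21 + 0.00432354 = 0.214324 m (along the plate) below the hinge at the top edge, so the moment about the hinge is M = F × 0.214324 = 3.55239 × 0.214324 = 0.761362 kN·m.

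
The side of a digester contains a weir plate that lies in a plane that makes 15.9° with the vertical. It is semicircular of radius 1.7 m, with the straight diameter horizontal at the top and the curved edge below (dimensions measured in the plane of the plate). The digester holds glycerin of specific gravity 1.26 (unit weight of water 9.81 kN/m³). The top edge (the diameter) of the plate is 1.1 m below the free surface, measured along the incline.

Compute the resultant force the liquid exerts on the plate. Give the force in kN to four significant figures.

F ≈ 98.30 kN

γ = 1.26 × 9.81 = 12.3606 kN/m³.
The plate makes 15.9° with the vertical, i.e. θ = 90° − 15.9° = 74.1° to the horizontal. Measuring y along the incline from the free-surface line, vertical depth h = y·sinθ with sinθ = 0.961741.
The centroid of a semicircle lies 4r/(3π) = 0.721502 m from the diameter, here below the top edge, so y_c = 1.1 + 0.721502 = 1.8215 m and h_c = 1.8215 × 0.961741 = 1.75181 m.
A = πr²/2 = π × 1.7²/2 = 4.5396 m².
Resultant F = γ·h_c·A = 12.3606 × 1.75181 × 4.5396 = 98.2979 kN.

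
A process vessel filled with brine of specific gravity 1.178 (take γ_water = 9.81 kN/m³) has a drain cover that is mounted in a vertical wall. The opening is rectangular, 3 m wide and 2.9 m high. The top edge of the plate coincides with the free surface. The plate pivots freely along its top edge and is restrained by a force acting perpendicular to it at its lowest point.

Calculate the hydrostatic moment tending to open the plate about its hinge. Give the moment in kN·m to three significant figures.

M ≈ 282 kN·m

γ = 1.178 × 9.81 = 11.55618 kN/m³.
The centroid lies 2.9/2 = 1.45 m below the top edge, so the centroid depth is h_c = 1.45 m.
A = 3 × 2.9 = 8.7 m².
Resultant F = γ·h_c·A = 11.55618 × 1.45 × 8.7 = 145.781 kN.
I_c = b·h³/12 = 3 × 2.9³/12 = 6.09725 m⁴.
Centre of pressure: y_p = y_c + I_c/(y_c·A) = 1.45 + 6.09725/(1.45 × 8.7) = 1.45 + 0.483333 = 1.93333 m along the plane.
The resultant acts 1.45 + 0.483333 = 1.93333 m (along the plate) below the hinge at the top edge, so the moment about the hinge is M = F × 1.93333 = 145.781 × 1.93333 = 281.843 kN·m.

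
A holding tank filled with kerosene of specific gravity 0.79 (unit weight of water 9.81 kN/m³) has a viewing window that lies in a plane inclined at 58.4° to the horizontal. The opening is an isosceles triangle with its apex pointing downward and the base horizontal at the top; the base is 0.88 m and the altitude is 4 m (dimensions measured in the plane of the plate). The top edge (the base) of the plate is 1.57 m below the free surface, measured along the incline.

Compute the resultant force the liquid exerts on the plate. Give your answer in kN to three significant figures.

γ = 0.79 × 9.81 = 7.7499 kN/m³.
Let θ = 58.4° be the plate's angle to the horizontal; measure y along the incline from where the plane meets the free surface. Vertical depth h = y·sinθ with sinθ = 0.851727.
With the apex down, the centroid sits h/3 = 4/3 = 1.33333 m below the base (the top edge), so y_c = 1.57 + 1.33333 = 2.90333 m and h_c = 2.90333 × 0.851727 = 2.47284 m.
A = ½ × 0.88 × 4 = 1.76 m².
Resultant F = γ·h_c·A = 7.7499 × 2.47284 × 1.76 = 33.7291 kN.

F ≈ 33.7 kN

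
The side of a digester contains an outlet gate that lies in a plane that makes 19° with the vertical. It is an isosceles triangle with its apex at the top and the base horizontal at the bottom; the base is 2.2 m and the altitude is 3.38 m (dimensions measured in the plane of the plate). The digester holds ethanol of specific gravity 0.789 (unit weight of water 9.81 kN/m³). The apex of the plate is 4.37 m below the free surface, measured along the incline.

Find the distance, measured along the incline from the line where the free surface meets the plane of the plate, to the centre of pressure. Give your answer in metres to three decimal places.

y_p = 6.719 m

γ = 0.789 × 9.81 = 7.74009 kN/m³.
The plate makes 19° with the vertical, i.e. θ = 90° − 19° = 71° to the horizontal. Measuring y along the incline from the free-surface line, vertical depth h = y·sinθ with sinθ = 0.945519.
With the apex up, the centroid sits 2h/3 = 2 × 3.38/3 = 2.25333 m below the apex, so y_c = 4.37 + 2.25333 = 6.62333 m and h_c = 6.62333 × 0.945519 = 6.26248 m.
A = ½ × 2.2 × 3.38 = 3.718 m².
Resultant F = γ·h_c·A = 7.74009 × 6.26248 × 3.718 = 180.219 kN.
I_c = b·h³/36 = 2.2 × 3.38³/36 = 2.35977 m⁴.
Centre of pressure: y_p = y_c + I_c/(y_c·A) = 6.62333 + 2.35977/(6.62333 × 3.718) = 6.62333 + 0.0958261 = 6.71916 m along the plane.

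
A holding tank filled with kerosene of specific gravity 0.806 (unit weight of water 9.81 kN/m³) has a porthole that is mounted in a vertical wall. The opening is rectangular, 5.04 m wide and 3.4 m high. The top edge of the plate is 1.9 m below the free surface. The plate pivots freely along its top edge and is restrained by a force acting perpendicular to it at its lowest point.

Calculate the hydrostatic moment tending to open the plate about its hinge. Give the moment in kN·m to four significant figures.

γ = 0.806 × 9.81 = 7.90686 kN/m³.
The centroid lies 3.4/2 = 1.7 m below the top edge, so the centroid depth is h_c = 1.9 + 1.7 = 3.6 m.
A = 5.04 × 3.4 = 17.136 m².
Resultant F = γ·h_c·A = 7.90686 × 3.6 × 17.136 = 487.771 kN.
I_c = b·h³/12 = 5.04 × 3.4³/12 = 16.5077 m⁴.
Centre of pressure: y_p = y_c + I_c/(y_c·A) = 3.6 + 16.5077/(3.6 × 17.136) = 3.6 + 0.267593 = 3.86759 m along the plane.
The resultant acts 1.7 + 0.267593 = 1.96759 m (along the plate) below the hinge at the top edge, so the moment about the hinge is M = F × 1.96759 = 487.771 × 1.96759 = 959.733 kN·m.

M ≈ 959.7 kN·m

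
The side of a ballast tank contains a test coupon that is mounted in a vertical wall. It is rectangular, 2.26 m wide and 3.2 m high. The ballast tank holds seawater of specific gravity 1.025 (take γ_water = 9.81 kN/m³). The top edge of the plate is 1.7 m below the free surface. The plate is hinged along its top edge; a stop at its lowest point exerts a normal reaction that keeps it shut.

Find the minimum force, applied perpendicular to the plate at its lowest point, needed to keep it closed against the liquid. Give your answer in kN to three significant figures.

γ = 1.025 × 9.81 = 10.05525 kN/m³.
The centroid lies 3.2/2 = 1.6 m below the top edge, so the centroid depth is h_c = 1.7 + 1.6 = 3.3 m.
A = 2.26 × 3.2 = 7.232 m².
Resultant F = γ·h_c·A = 10.05525 × 3.3 × 7.232 = 239.975 kN.
I_c = b·h³/12 = 2.26 × 3.2³/12 = 6.17131 m⁴.
Centre of pressure: y_p = y_c + I_c/(y_c·A) = 3.3 + 6.17131/(3.3 × 7.232) = 3.3 + 0.258586 = 3.55859 m along the plane.
The resultant acts 1.6 + 0.258586 = 1.85859 m (along the plate) below the hinge at the top edge, so the moment about the hinge is M = F × 1.85859 = 239.975 × 1.85859 = 446.015 kN·m.
A normal force at the bottom, 3.2 m from the hinge, must supply this moment: P = 446.015/3.2 = 139.38 kN.

P ≈ 139 kN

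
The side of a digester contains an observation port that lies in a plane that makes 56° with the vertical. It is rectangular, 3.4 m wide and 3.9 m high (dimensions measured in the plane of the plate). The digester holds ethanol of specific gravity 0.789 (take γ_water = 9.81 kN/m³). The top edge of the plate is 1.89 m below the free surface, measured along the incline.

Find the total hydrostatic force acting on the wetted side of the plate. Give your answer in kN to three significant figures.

γ = 0.789 × 9.81 = 7.74009 kN/m³.
The plate makes 56° with the vertical, i.e. θ = 90° − 56° = 34° to the horizontal. Measuring y along the incline from the free-surface line, vertical depth h = y·sinθ with sinθ = 0.559193.
The centroid lies 3.9/2 = 1.95 m below the top edge, so y_c = 1.89 + 1.95 = 3.84 m and h_c = 3.84 × 0.559193 = 2.1473 m.
A = 3.4 × 3.9 = 13.26 m².
Resultant F = γ·h_c·A = 7.74009 × 2.1473 × 13.26 = 220.385 kN.

F ≈ 220 kN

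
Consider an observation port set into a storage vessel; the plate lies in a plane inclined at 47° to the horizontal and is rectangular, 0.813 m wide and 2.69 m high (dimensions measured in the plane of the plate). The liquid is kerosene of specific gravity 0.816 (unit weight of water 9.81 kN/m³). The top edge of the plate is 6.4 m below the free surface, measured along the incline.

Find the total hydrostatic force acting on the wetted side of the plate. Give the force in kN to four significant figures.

F ≈ 99.16 kN

γ = 0.816 × 9.81 = 8.00496 kN/m³.
Let θ = 47° be the plate's angle to the horizontal; measure y along the incline from where the plane meets the free surface. Vertical depth h = y·sinθ with sinθ = 0.731354.
The centroid lies 2.69/2 = 1.345 m below the top edge, so y_c = 6.4 + 1.345 = 7.745 m and h_c = 7.745 × 0.731354 = 5.66434 m.
A = 0.813 × 2.69 = 2.18697 m².
Resultant F = γ·h_c·A = 8.00496 × 5.66434 × 2.18697 = 99.1634 kN.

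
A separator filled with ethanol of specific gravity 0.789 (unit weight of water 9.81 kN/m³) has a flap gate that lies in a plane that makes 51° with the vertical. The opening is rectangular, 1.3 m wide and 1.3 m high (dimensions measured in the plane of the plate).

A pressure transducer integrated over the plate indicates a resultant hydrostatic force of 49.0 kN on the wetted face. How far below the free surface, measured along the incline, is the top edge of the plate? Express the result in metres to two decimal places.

y_top ≈ 5.30 m

γ = 0.789 × 9.81 = 7.74009 kN/m³.
A = 1.3 × 1.3 = 1.69 m².
From F = γ·h_c·A, the centroid depth is h_c = 49.0/(7.74009 × 1.69) = 3.74596 m.
The plate makes 51° with the vertical, i.e. θ = 90° − 51° = 39° to the horizontal. Measuring y along the incline from the free-surface line, vertical depth h = y·sinθ with sinθ = 0.629320.
Along the incline, y_c = h_c/sinθ = 3.74596/0.629320 = 5.95239 m.
The centroid lies 1.3/2 = 0.65 m below the top edge, so the top edge sits at y_top = 5.95239 − 0.65 = 5.30239 m along the incline.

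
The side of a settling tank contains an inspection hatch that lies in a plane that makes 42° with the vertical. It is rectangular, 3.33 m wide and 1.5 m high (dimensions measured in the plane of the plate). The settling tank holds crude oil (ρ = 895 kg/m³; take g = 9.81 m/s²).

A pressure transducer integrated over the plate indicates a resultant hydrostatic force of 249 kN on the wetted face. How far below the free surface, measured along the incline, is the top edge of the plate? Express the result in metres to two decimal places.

γ = ρg = 895 × 9.81 / 1000 = 8.77995 kN/m³.
A = 3.33 × 1.5 = 4.995 m².
From F = γ·h_c·A, the centroid depth is h_c = 249/(8.77995 × 4.995) = 5.67769 m.
The plate makes 42° with the vertical, i.e. θ = 90° − 42° = 48° to the horizontal. Measuring y along the incline from the free-surface line, vertical depth h = y·sinθ with sinθ = 0.743145.
Along the incline, y_c = h_c/sinθ = 5.67769/0.743145 = 7.64008 m.
The centroid lies 1.5/2 = 0.75 m below the top edge, so the top edge sits at y_top = 7.64008 − 0.75 = 6.89008 m along the incline.

y_top ≈ 6.89 m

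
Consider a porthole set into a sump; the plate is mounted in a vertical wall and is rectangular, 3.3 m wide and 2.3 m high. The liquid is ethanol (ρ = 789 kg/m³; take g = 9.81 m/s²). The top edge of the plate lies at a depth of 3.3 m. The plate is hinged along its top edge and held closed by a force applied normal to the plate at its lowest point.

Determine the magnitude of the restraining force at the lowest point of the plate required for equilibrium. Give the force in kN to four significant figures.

P ≈ 142.0 kN

γ = ρg = 789 × 9.81 / 1000 = 7.74009 kN/m³.
The centroid lies 2.3/2 = 1.15 m below the top edge, so the centroid depth is h_c = 3.3 + 1.15 = 4.45 m.
A = 3.3 × 2.3 = 7.59 m².
Resultant F = γ·h_c·A = 7.74009 × 4.45 × 7.59 = 261.425 kN.
I_c = b·h³/12 = 3.3 × 2.3³/12 = 3.34592 m⁴.
Centre of pressure: y_p = y_c + I_c/(y_c·A) = 4.45 + 3.34592/(4.45 × 7.59) = 4.45 + 0.0990635 = 4.54906 m along the plane.
The resultant acts 1.15 + 0.0990635 = 1.24906 m (along the plate) below the hinge at the top edge, so the moment about the hinge is M = F × 1.24906 = 261.425 × 1.24906 = 326.536 kN·m.
A normal force at the bottom, 2.3 m from the hinge, must supply this moment: P = 326.536/2.3 = 141.972 kN.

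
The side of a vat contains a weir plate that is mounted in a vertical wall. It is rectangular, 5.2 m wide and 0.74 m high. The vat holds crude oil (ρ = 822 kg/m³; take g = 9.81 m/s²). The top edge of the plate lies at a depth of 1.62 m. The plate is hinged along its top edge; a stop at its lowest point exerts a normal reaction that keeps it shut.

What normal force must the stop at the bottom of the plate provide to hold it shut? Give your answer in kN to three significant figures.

γ = ρg = 822 × 9.81 / 1000 = 8.06382 kN/m³.
The centroid lies 0.74/2 = 0.37 m below the top edge, so the centroid depth is h_c = 1.62 + 0.37 = 1.99 m.
A = 5.2 × 0.74 = 3.848 m².
Resultant F = γ·h_c·A = 8.06382 × 1.99 × 3.848 = 61.7489 kN.
I_c = b·h³/12 = 5.2 × 0.74³/12 = 0.175597 m⁴.
Centre of pressure: y_p = y_c + I_c/(y_c·A) = 1.99 + 0.175597/(1.99 × 3.848) = 1.99 + 0.0229313 = 2.01293 m along the plane.
The resultant acts 0.37 + 0.0229313 = 0.392931 m (along the plate) below the hinge at the top edge, so the moment about the hinge is M = F × 0.392931 = 61.7489 × 0.392931 = 24.2631 kN·m.
A normal force at the bottom, 0.74 m from the hinge, must supply this moment: P = 24.2631/0.74 = 32.788 kN.

P ≈ 32.8 kN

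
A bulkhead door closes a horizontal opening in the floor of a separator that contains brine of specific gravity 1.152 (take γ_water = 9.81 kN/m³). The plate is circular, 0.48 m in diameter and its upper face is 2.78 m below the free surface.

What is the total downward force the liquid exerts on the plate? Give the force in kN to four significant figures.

γ = 1.152 × 9.81 = 11.30112 kN/m³.
The plate is horizontal, so pressure is uniform at p = γ·h = 11.30112 × 2.78 = 31.4171 kN/m².
A = π(0.24)² = 0.180956 m².
F = p·A = 31.4171 × 0.180956 = 5.68511 kN.

F ≈ 5.685 kN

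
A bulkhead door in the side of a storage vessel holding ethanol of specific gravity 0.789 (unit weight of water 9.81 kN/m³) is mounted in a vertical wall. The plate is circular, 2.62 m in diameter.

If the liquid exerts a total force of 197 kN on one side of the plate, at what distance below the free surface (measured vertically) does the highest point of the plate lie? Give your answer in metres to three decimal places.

d_top ≈ 3.411 m

γ = 0.789 × 9.81 = 7.74009 kN/m³.
A = π(1.31)² = 5.39129 m².
From F = γ·h_c·A, the centroid depth is h_c = 197/(7.74009 × 5.39129) = 4.72093 m.
The centroid is at the centre, 1.31 m below the top of the plate, so the highest point sits at h_top = 4.72093 − 1.31 = 3.41093 m below the surface.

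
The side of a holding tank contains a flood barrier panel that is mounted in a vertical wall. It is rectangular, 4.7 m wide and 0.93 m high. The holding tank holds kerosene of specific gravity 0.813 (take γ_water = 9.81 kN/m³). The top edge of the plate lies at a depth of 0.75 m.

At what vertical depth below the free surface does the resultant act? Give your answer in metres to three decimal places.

h_p = 1.274 m

γ = 0.813 × 9.81 = 7.97553 kN/m³.
The centroid lies 0.93/2 = 0.465 m below the top edge, so the centroid depth is h_c = 0.75 + 0.465 = 1.215 m.
A = 4.7 × 0.93 = 4.371 m².
Resultant F = γ·h_c·A = 7.97553 × 1.215 × 4.371 = 42.3562 kN.
I_c = b·h³/12 = 4.7 × 0.93³/12 = 0.31504 m⁴.
Centre of pressure: y_p = y_c + I_c/(y_c·A) = 1.215 + 0.31504/(1.215 × 4.371) = 1.215 + 0.059321 = 1.27432 m along the plane.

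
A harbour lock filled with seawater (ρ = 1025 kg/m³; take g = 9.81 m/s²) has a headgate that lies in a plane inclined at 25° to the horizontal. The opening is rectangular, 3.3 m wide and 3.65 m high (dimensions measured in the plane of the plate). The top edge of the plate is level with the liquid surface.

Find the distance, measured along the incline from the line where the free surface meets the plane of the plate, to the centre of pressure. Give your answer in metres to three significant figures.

y_p = 2.43 m

γ = ρg = 1025 × 9.81 / 1000 = 10.05525 kN/m³.
Let θ = 25° be the plate's angle to the horizontal; measure y along the incline from where the plane meets the free surface. Vertical depth h = y·sinθ with sinθ = 0.422618.
The centroid lies 3.65/2 = 1.825 m below the top edge, so y_c = 1.825 m and h_c = 1.825 × 0.422618 = 0.771278 m.
A = 3.3 × 3.65 = 12.045 m².
Resultant F = γ·h_c·A = 10.05525 × 0.771278 × 12.045 = 93.4137 kN.
I_c = b·h³/12 = 3.3 × 3.65³/12 = 13.3725 m⁴.
Centre of pressure: y_p = y_c + I_c/(y_c·A) = 1.825 + 13.3725/(1.825 × 12.045) = 1.825 + 0.608335 = 2.43334 m along the plane.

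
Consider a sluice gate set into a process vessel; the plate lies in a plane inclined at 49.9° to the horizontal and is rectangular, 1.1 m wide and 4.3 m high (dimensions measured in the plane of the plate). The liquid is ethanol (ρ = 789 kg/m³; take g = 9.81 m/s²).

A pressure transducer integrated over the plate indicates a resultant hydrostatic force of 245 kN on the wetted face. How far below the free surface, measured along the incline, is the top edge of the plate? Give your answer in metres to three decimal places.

γ = ρg = 789 × 9.81 / 1000 = 7.74009 kN/m³.
A = 1.1 × 4.3 = 4.73 m².
From F = γ·h_c·A, the centroid depth is h_c = 245/(7.74009 × 4.73) = 6.69205 m.
Let θ = 49.9° be the plate's angle to the horizontal; measure y along the incline from where the plane meets the free surface. Vertical depth h = y·sinθ with sinθ = 0.764921.
Along the incline, y_c = h_c/sinθ = 6.69205/0.764921 = 8.74868 m.
The centroid lies 4.3/2 = 2.15 m below the top edge, so the top edge sits at y_top = 8.74868 − 2.15 = 6.59868 m along the incline.

y_top ≈ 6.599 m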